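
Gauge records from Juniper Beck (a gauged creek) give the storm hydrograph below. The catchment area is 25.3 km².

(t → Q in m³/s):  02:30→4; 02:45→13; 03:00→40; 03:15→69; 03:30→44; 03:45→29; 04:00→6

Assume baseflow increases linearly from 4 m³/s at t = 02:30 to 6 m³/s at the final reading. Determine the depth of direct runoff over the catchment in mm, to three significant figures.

Direct runoff: 0.00, 8.67, 35.33, 64.00, 38.67, 23.33, 0.00 m³/s; ΣQ_DR = 170.0 m³/s.
V = ΣQ_DR · Δt = 170.0 × 900 s = 1.530 × 10^5 m³.
Over A = 25.3 km², depth = V / A = 6.05 mm.

d ≈ 6.05 mm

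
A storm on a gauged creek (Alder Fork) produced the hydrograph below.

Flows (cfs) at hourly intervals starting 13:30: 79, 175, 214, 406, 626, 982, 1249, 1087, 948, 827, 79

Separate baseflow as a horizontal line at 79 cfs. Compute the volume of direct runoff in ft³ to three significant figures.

V ≈ 2.09 × 10^7 ft³

Direct-runoff ordinates (Q − Q_b): 0.0, 96.0, 135.0, 327.0, 547.0, 903.0, 1170.0, 1008.0, 869.0, 748.0, 0.0 cfs.
ΣQ_DR = 5803 cfs.
With Δt = 1 h = 3600 s, V = ΣQ_DR · Δt = 5803 × 3600 = 2.09 × 10^7 ft³.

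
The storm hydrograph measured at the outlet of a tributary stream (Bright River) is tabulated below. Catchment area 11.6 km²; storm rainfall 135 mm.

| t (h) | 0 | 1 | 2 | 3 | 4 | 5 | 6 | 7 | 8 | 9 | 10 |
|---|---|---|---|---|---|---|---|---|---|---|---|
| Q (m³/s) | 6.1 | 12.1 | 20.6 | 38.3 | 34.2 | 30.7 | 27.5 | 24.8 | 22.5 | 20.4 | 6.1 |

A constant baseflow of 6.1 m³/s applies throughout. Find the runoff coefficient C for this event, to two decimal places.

C ≈ 0.41

ΣQ_DR = 176.2 m³/s; V = ΣQ_DR·Δt = 6.343 × 10^5 m³.
Runoff depth d = V / A = 54.68 mm.
C = d / P = 54.68 / 135 = 0.41.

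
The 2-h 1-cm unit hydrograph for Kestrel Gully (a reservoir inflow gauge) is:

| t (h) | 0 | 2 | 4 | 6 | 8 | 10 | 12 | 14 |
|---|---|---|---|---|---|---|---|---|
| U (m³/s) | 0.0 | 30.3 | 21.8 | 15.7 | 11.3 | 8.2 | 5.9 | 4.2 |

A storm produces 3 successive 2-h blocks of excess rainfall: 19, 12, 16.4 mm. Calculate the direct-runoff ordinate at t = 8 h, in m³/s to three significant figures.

By discrete convolution, Q_j = Σ (P_i / 10 mm) · U_{j−i}.
At t = 8 h (j=4): Q = (19/10)·11.3 + (12/10)·15.7 + (16.4/10)·21.8 = 76.1 m³/s.

Q ≈ 76.1 m³/s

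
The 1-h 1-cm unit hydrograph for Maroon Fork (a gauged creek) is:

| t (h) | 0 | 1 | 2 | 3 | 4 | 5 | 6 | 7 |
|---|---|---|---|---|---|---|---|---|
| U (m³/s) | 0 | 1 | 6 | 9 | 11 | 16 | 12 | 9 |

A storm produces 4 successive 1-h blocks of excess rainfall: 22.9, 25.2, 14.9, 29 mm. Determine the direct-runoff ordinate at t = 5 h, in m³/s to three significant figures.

By discrete convolution, Q_j = Σ (P_i / 10 mm) · U_{j−i}.
At t = 5 h (j=5): Q = (22.9/10)·16 + (25.2/10)·11 + (14.9/10)·9 + (29/10)·6 = 95.2 m³/s.

Q ≈ 95.2 m³/s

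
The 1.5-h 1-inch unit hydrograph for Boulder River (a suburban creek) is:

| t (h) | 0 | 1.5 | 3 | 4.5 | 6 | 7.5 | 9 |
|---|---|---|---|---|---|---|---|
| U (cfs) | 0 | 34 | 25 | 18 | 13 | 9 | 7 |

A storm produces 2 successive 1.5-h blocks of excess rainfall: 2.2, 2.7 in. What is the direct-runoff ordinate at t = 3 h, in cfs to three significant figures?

Q ≈ 147 cfs

By discrete convolution, Q_j = Σ (P_i / 1 in) · U_{j−i}.
At t = 3 h (j=2): Q = (2.2/1)·25 + (2.7/1)·34 = 147 cfs.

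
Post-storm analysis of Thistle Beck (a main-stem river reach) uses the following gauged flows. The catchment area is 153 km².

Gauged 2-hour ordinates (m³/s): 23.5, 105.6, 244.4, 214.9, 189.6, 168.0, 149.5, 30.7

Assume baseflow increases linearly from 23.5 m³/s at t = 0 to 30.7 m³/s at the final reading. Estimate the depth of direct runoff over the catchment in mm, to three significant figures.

Direct runoff: 0.00, 81.07, 218.84, 188.31, 161.99, 139.36, 119.83, 0.00 m³/s; ΣQ_DR = 909.4 m³/s.
V = ΣQ_DR · Δt = 909.4 × 7200 s = 6.548 × 10^6 m³.
Over A = 153 km², depth = V / A = 42.8 mm.

d ≈ 42.8 mm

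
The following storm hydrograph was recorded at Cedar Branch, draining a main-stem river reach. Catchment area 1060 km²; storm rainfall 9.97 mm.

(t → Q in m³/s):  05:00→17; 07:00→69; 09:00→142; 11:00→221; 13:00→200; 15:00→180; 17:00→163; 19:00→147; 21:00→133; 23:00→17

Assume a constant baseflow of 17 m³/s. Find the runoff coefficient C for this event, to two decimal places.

ΣQ_DR = 1119 m³/s; V = ΣQ_DR·Δt = 8.057 × 10^6 m³.
Runoff depth d = V / A = 7.601 mm.
C = d / P = 7.601 / 9.97 = 0.76.

C ≈ 0.76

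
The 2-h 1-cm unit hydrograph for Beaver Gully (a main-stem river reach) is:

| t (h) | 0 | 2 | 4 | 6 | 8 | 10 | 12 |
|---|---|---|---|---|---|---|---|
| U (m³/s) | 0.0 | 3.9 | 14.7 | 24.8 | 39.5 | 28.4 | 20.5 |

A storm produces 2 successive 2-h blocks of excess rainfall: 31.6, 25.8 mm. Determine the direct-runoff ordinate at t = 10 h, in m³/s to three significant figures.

Q ≈ 192 m³/s

By discrete convolution, Q_j = Σ (P_i / 10 mm) · U_{j−i}.
At t = 10 h (j=5): Q = (31.6/10)·28.4 + (25.8/10)·39.5 = 192 m³/s.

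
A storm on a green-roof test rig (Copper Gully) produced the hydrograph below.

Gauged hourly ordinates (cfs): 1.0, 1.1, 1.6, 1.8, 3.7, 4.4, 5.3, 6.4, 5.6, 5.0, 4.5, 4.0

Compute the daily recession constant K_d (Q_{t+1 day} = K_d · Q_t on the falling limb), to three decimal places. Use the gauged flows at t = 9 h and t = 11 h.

Between t = 9 h and t = 11 h the flow falls from 5.0 to 4.0 cfs over 2×1 h = 2 h.
Per-interval ratio K = (4.0/5.0)^(1/2) = 0.8944; K_d = K^(24/1) = 0.069.

K_d ≈ 0.069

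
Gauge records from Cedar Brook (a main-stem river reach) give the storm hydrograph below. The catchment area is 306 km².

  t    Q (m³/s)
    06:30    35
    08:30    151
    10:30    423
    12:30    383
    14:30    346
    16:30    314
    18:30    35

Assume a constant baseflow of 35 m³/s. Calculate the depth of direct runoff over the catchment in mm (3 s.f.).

Direct runoff: 0.0, 116.0, 388.0, 348.0, 311.0, 279.0, 0.0 m³/s; ΣQ_DR = 1442 m³/s.
V = ΣQ_DR · Δt = 1442 × 7200 s = 1.038 × 10^7 m³.
Over A = 306 km², depth = V / A = 33.9 mm.

d ≈ 33.9 mm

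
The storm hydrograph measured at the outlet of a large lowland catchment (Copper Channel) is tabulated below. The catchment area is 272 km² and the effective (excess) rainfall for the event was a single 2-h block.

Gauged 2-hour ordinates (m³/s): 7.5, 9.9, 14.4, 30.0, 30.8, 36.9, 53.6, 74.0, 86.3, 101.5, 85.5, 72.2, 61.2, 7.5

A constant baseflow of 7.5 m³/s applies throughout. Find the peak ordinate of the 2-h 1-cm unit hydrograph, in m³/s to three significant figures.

Direct runoff: 0.0, 2.4, 6.9, 22.5, 23.3, 29.4, 46.1, 66.5, 78.8, 94.0, 78.0, 64.7, 53.7, 0.0 m³/s; ΣQ_DR = 566.3 m³/s, peak = 94.0 m³/s.
Runoff depth d = ΣQ_DR·Δt / A = 566.3 × 7200 / (272 km²) = 14.99 mm.
The 1-cm UH is the DRH scaled by (10 mm)/d, so U_p = 94.0 × 10/14.99 = 62.7 m³/s.

U_p ≈ 62.7 m³/s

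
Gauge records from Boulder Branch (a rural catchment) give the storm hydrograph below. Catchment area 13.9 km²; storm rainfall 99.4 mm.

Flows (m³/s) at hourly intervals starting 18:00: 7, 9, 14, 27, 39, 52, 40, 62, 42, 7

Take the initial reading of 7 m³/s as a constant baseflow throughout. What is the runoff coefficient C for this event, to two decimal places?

C ≈ 0.60

ΣQ_DR = 229.0 m³/s; V = ΣQ_DR·Δt = 8.244 × 10^5 m³.
Runoff depth d = V / A = 59.31 mm.
C = d / P = 59.31 / 99.4 = 0.60.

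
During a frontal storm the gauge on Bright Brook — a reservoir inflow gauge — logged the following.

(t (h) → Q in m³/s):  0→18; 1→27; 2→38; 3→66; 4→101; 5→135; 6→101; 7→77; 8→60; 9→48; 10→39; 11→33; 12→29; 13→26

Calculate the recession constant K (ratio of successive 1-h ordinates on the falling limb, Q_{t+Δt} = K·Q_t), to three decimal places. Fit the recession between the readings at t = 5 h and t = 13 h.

Using the recession-limb readings at t = 5 h and t = 13 h: Q falls from 135 to 26 m³/s over 8 intervals.
K = (Q₂/Q₁)^(1/8) = (26/135)^(1/8) = 0.814.

K ≈ 0.814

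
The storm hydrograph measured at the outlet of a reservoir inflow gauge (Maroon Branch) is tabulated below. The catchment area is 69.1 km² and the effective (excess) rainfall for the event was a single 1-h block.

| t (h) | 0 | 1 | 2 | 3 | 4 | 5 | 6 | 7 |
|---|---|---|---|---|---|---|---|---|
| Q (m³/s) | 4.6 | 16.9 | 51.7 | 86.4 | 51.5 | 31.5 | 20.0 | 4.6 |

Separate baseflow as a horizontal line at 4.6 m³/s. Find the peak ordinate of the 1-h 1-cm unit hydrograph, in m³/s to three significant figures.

Direct runoff: 0.0, 12.3, 47.1, 81.8, 46.9, 26.9, 15.4, 0.0 m³/s; ΣQ_DR = 230.4 m³/s, peak = 81.8 m³/s.
Runoff depth d = ΣQ_DR·Δt / A = 230.4 × 3600 / (69.1 km²) = 12.00 mm.
The 1-cm UH is the DRH scaled by (10 mm)/d, so U_p = 81.8 × 10/12.00 = 68.1 m³/s.

U_p ≈ 68.1 m³/s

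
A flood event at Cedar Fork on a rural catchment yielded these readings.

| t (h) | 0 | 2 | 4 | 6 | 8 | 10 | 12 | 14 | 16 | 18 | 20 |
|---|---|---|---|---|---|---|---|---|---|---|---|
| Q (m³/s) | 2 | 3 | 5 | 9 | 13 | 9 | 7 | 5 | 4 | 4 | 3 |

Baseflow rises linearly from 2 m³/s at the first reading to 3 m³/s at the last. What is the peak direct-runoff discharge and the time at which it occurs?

Subtracting baseflow gives direct-runoff ordinates: 0.00, 0.90, 2.80, 6.70, 10.60, 6.50, 4.40, 2.30, 1.20, 1.10, 0.00 m³/s.
The maximum is 10.60 m³/s, occurring at the reading for t = 8 h.

Q_p = 10.60 m³/s at t = 8 h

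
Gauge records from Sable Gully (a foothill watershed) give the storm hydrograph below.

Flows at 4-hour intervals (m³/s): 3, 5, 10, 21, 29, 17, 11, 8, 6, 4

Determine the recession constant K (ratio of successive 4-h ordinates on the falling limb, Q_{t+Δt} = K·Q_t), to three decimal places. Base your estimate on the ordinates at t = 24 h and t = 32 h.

Using the recession-limb readings at t = 24 h and t = 32 h: Q falls from 11 to 6 m³/s over 2 intervals.
K = (Q₂/Q₁)^(1/2) = (6/11)^(1/2) = 0.739.

K ≈ 0.739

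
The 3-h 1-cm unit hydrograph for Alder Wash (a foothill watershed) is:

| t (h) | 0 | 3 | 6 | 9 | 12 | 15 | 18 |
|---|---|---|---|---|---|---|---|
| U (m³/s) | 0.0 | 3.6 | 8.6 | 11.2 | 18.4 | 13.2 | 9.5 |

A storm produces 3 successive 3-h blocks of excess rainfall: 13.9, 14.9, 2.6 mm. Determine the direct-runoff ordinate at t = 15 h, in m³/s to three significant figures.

By discrete convolution, Q_j = Σ (P_i / 10 mm) · U_{j−i}.
At t = 15 h (j=5): Q = (13.9/10)·13.2 + (14.9/10)·18.4 + (2.6/10)·11.2 = 48.7 m³/s.

Q ≈ 48.7 m³/s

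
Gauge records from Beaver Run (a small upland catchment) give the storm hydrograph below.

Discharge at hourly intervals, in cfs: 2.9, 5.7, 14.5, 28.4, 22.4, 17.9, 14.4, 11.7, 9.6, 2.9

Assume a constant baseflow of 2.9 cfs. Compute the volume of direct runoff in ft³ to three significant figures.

Direct-runoff ordinates (Q − Q_b): 0.0, 2.8, 11.6, 25.5, 19.5, 15.0, 11.5, 8.8, 6.7, 0.0 cfs.
ΣQ_DR = 101.4 cfs.
With Δt = 1 h = 3600 s, V = ΣQ_DR · Δt = 101.4 × 3600 = 3.65 × 10^5 ft³.

V ≈ 3.65 × 10^5 ft³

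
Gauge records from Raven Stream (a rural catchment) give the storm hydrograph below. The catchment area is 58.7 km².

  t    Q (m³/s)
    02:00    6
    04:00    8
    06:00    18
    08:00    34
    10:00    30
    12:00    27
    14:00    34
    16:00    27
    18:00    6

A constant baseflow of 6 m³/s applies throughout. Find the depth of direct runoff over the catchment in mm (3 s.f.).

Direct runoff: 0.0, 2.0, 12.0, 28.0, 24.0, 21.0, 28.0, 21.0, 0.0 m³/s; ΣQ_DR = 136.0 m³/s.
V = ΣQ_DR · Δt = 136.0 × 7200 s = 9.792 × 10^5 m³.
Over A = 58.7 km², depth = V / A = 16.7 mm.

d ≈ 16.7 mm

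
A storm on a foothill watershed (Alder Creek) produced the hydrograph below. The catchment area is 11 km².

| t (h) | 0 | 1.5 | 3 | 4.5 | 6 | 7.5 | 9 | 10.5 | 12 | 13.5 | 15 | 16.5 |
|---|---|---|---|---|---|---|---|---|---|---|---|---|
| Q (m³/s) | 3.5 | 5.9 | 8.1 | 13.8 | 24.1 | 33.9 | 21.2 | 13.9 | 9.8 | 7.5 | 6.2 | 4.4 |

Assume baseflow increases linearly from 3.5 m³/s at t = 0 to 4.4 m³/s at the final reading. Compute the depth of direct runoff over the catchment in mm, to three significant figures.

d ≈ 51.5 mm

Direct runoff: 0.00, 2.32, 4.44, 10.05, 20.27, 29.99, 17.21, 9.83, 5.65, 3.26, 1.88, 0.00 m³/s; ΣQ_DR = 104.9 m³/s.
V = ΣQ_DR · Δt = 104.9 × 5400 s = 5.665 × 10^5 m³.
Over A = 11 km², depth = V / A = 51.5 mm.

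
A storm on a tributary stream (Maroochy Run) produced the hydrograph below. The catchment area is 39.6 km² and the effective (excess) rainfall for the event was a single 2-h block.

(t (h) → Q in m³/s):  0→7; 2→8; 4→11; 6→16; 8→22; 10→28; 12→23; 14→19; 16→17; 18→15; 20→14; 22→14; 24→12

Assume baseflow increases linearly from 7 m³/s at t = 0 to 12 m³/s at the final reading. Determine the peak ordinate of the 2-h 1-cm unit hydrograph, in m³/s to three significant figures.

U_p ≈ 12.6 m³/s

Direct runoff: 0.00, 0.58, 3.17, 7.75, 13.33, 18.92, 13.50, 9.08, 6.67, 4.25, 2.83, 2.42, 0.00 m³/s; ΣQ_DR = 82.50 m³/s, peak = 18.92 m³/s.
Runoff depth d = ΣQ_DR·Δt / A = 82.50 × 7200 / (39.6 km²) = 15.00 mm.
The 1-cm UH is the DRH scaled by (10 mm)/d, so U_p = 18.92 × 10/15.00 = 12.6 m³/s.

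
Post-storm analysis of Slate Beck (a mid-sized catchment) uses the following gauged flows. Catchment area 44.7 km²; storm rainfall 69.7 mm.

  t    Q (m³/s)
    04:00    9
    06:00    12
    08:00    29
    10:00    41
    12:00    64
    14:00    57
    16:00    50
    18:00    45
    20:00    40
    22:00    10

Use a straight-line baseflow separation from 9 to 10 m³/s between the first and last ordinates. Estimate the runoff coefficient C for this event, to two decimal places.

C ≈ 0.61

ΣQ_DR = 262.0 m³/s; V = ΣQ_DR·Δt = 1.886 × 10^6 m³.
Runoff depth d = V / A = 42.20 mm.
C = d / P = 42.20 / 69.7 = 0.61.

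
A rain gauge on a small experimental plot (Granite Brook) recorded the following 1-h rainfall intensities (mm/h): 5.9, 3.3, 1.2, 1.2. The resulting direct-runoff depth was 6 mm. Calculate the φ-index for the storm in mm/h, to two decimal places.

Only the 2 blocks with intensity above φ contribute runoff: 5.9, 3.3 mm/h.
Σ(I−φ)·Δt = d  ⇒  (5.9+3.3 − 2φ)·1 = 6
φ = (9.200 − 6/1) / 2 = 1.60 mm/h.

φ ≈ 1.60 mm/h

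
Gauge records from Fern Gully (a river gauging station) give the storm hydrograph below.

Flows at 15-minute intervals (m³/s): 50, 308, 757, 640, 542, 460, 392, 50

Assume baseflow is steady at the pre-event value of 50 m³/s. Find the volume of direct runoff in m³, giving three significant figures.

Direct-runoff ordinates (Q − Q_b): 0.0, 258.0, 707.0, 590.0, 492.0, 410.0, 342.0, 0.0 m³/s.
ΣQ_DR = 2799 m³/s.
With Δt = 0.25 h = 900 s, V = ΣQ_DR · Δt = 2799 × 900 = 2.52 × 10^6 m³.

V ≈ 2.52 × 10^6 m³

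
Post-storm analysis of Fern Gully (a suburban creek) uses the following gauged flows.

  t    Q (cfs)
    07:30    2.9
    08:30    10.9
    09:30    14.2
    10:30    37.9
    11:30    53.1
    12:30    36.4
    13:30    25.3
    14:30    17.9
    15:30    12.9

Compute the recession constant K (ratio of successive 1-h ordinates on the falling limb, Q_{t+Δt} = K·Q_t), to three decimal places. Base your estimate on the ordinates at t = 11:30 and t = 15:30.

K ≈ 0.702

Using the recession-limb readings at t = 11:30 and t = 15:30: Q falls from 53.1 to 12.9 cfs over 4 intervals.
K = (Q₂/Q₁)^(1/4) = (12.9/53.1)^(1/4) = 0.702.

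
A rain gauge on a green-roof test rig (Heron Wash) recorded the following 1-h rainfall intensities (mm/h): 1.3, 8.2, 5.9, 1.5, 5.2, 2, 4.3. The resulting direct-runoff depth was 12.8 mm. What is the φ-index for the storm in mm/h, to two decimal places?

Only the 4 blocks with intensity above φ contribute runoff: 8.2, 5.9, 5.2, 4.3 mm/h.
Σ(I−φ)·Δt = d  ⇒  (8.2+5.9+5.2+4.3 − 4φ)·1 = 12.8
φ = (23.60 − 12.8/1) / 4 = 2.70 mm/h.

φ ≈ 2.70 mm/h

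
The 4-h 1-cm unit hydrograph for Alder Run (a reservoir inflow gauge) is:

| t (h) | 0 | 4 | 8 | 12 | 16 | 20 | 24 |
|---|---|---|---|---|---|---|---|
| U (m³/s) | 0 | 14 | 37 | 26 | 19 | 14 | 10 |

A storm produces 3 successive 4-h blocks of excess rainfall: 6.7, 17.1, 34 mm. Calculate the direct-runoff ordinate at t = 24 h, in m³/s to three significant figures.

By discrete convolution, Q_j = Σ (P_i / 10 mm) · U_{j−i}.
At t = 24 h (j=6): Q = (6.7/10)·10 + (17.1/10)·14 + (34/10)·19 = 95.2 m³/s.

Q ≈ 95.2 m³/s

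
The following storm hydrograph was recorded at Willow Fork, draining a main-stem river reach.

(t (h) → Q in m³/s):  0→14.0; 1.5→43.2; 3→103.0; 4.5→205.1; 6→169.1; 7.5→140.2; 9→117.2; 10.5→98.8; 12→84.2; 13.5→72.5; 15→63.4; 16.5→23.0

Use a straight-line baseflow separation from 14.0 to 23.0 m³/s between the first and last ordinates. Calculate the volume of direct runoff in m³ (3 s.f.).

Direct-runoff ordinates (Q − Q_b): 0.00, 28.38, 87.36, 188.65, 151.83, 122.11, 98.29, 79.07, 63.65, 51.14, 41.22, 0.00 m³/s.
ΣQ_DR = 911.7 m³/s.
With Δt = 1.5 h = 5400 s, V = ΣQ_DR · Δt = 911.7 × 5400 = 4.92 × 10^6 m³.

V ≈ 4.92 × 10^6 m³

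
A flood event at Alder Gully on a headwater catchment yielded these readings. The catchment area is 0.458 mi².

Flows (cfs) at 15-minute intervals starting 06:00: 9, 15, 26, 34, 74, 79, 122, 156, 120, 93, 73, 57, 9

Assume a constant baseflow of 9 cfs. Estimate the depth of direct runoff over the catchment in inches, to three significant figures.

d ≈ 0.634 in

Direct runoff: 0.0, 6.0, 17.0, 25.0, 65.0, 70.0, 113.0, 147.0, 111.0, 84.0, 64.0, 48.0, 0.0 cfs; ΣQ_DR = 750.0 cfs.
V = ΣQ_DR · Δt = 750.0 × 900 s = 6.750 × 10^5 ft³.
Over A = 0.458 mi², depth = V / A = 0.634 in.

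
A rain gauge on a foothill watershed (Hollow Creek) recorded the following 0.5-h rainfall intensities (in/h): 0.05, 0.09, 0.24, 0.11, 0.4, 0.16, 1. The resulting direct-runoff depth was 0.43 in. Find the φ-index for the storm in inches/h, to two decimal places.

φ ≈ 0.27 in/h

Only the 2 blocks with intensity above φ contribute runoff: 0.4, 1 in/h.
Σ(I−φ)·Δt = d  ⇒  (0.4+1 − 2φ)·0.5 = 0.43
φ = (1.400 − 0.43/0.5) / 2 = 0.27 in/h.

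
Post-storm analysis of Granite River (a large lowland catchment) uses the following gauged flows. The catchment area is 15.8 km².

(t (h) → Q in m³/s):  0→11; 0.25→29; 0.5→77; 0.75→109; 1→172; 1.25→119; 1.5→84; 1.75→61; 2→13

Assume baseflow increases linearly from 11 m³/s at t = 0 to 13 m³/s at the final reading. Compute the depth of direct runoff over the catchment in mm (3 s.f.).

d ≈ 32.3 mm

Direct runoff: 0.00, 17.75, 65.50, 97.25, 160.00, 106.75, 71.50, 48.25, 0.00 m³/s; ΣQ_DR = 567.0 m³/s.
V = ΣQ_DR · Δt = 567.0 × 900 s = 5.103 × 10^5 m³.
Over A = 15.8 km², depth = V / A = 32.3 mm.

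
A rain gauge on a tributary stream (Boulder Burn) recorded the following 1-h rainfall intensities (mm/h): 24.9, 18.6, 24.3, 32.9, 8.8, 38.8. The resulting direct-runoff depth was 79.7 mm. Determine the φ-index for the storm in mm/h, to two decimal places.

φ ≈ 11.96 mm/h

Only the 5 blocks with intensity above φ contribute runoff: 24.9, 18.6, 24.3, 32.9, 38.8 mm/h.
Σ(I−φ)·Δt = d  ⇒  (24.9+18.6+24.3+32.9+38.8 − 5φ)·1 = 79.7
φ = (139.5 − 79.7/1) / 5 = 11.96 mm/h.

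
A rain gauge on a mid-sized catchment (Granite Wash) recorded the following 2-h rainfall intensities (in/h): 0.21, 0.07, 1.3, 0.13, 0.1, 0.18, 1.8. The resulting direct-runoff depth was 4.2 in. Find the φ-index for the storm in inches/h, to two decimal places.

Only the 2 blocks with intensity above φ contribute runoff: 1.3, 1.8 in/h.
Σ(I−φ)·Δt = d  ⇒  (1.3+1.8 − 2φ)·2 = 4.2
φ = (3.100 − 4.2/2) / 2 = 0.50 in/h.

φ ≈ 0.50 in/h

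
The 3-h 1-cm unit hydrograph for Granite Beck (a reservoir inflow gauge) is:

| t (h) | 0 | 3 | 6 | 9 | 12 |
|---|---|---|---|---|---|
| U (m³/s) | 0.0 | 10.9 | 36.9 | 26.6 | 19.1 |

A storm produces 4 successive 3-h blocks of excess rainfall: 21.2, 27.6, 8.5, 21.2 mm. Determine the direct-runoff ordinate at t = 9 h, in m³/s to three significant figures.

By discrete convolution, Q_j = Σ (P_i / 10 mm) · U_{j−i}.
At t = 9 h (j=3): Q = (21.2/10)·26.6 + (27.6/10)·36.9 + (8.5/10)·10.9 + (21.2/10)·0.0 = 168 m³/s.

Q ≈ 168 m³/s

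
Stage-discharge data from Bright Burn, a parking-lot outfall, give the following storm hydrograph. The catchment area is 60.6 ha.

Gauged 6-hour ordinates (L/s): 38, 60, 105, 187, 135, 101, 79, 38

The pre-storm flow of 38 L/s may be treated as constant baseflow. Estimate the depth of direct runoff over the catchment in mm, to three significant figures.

d ≈ 15.6 mm

Direct runoff: 0.0, 22.0, 67.0, 149.0, 97.0, 63.0, 41.0, 0.0 L/s; ΣQ_DR = 439.0 L/s.
V = ΣQ_DR · Δt = 439.0 × 21600 s = 9.482 × 10^6 L.
Over A = 60.6 ha, depth = V / A = 15.6 mm.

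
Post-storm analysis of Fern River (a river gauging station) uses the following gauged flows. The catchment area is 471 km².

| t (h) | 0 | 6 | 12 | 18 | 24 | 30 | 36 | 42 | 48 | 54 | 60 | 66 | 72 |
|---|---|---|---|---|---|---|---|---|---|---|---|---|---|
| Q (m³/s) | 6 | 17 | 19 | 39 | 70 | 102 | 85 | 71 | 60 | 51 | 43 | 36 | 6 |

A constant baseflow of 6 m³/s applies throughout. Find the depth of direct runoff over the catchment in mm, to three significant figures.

d ≈ 24.2 mm

Direct runoff: 0.0, 11.0, 13.0, 33.0, 64.0, 96.0, 79.0, 65.0, 54.0, 45.0, 37.0, 30.0, 0.0 m³/s; ΣQ_DR = 527.0 m³/s.
V = ΣQ_DR · Δt = 527.0 × 21600 s = 1.138 × 10^7 m³.
Over A = 471 km², depth = V / A = 24.2 mm.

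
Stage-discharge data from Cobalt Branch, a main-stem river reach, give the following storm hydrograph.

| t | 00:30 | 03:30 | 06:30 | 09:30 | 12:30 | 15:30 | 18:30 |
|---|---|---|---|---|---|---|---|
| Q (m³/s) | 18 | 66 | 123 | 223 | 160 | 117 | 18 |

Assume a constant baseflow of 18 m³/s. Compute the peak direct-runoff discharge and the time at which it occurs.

Q_p = 205.0 m³/s at t = 09:30

Subtracting baseflow gives direct-runoff ordinates: 0.0, 48.0, 105.0, 205.0, 142.0, 99.0, 0.0 m³/s.
The maximum is 205.0 m³/s, occurring at the reading for t = 09:30.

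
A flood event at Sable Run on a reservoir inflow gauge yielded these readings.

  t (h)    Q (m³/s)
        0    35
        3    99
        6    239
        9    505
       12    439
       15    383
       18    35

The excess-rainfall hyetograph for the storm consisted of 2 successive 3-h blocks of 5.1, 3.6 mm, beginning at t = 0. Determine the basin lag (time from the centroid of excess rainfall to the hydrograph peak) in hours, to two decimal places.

t_L ≈ 6.26 h

Centroid of excess rainfall: t_c = Σ P_i·t̄_i / ΣP_i = 2.7414 h (block centres at 1.5, 4.5 h).
Hydrograph peak occurs at t = 9 h, so basin lag t_L = 9 − 2.7414 = 6.26 h.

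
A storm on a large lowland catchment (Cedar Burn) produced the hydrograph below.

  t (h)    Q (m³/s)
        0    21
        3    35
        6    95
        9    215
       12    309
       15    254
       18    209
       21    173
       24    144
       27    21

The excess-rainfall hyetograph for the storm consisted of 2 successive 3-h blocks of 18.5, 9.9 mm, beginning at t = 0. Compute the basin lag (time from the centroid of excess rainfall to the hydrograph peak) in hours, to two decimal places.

t_L ≈ 9.45 h

Centroid of excess rainfall: t_c = Σ P_i·t̄_i / ΣP_i = 2.5458 h (block centres at 1.5, 4.5 h).
Hydrograph peak occurs at t = 12 h, so basin lag t_L = 12 − 2.5458 = 9.45 h.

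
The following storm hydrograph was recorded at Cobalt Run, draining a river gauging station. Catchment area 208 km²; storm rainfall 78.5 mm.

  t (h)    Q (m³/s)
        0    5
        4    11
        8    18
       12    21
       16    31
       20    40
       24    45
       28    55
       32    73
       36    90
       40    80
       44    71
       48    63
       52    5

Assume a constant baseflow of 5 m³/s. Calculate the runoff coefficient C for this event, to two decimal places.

C ≈ 0.47

ΣQ_DR = 538.0 m³/s; V = ΣQ_DR·Δt = 7.747 × 10^6 m³.
Runoff depth d = V / A = 37.25 mm.
C = d / P = 37.25 / 78.5 = 0.47.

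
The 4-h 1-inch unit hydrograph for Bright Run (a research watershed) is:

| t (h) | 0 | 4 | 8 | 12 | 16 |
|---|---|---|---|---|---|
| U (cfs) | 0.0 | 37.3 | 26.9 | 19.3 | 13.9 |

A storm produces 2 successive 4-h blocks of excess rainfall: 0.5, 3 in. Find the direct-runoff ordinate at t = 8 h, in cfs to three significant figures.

Q ≈ 125 cfs

By discrete convolution, Q_j = Σ (P_i / 1 in) · U_{j−i}.
At t = 8 h (j=2): Q = (0.5/1)·26.9 + (3/1)·37.3 = 125 cfs.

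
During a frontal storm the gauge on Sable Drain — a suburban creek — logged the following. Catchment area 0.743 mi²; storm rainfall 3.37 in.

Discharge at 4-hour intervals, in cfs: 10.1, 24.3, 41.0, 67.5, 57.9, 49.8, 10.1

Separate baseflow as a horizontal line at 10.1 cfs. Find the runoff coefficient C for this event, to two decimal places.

ΣQ_DR = 190.0 cfs; V = ΣQ_DR·Δt = 2.736 × 10^6 ft³.
Runoff depth d = V / A = 1.585 in.
C = d / P = 1.585 / 3.37 = 0.47.

C ≈ 0.47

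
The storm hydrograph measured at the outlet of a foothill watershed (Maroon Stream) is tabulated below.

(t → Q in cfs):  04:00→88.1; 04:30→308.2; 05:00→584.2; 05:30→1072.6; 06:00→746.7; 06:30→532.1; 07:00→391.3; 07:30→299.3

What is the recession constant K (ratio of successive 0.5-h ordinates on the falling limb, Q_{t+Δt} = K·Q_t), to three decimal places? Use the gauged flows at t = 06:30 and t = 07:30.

Using the recession-limb readings at t = 06:30 and t = 07:30: Q falls from 532.1 to 299.3 cfs over 2 intervals.
K = (Q₂/Q₁)^(1/2) = (299.3/532.1)^(1/2) = 0.750.

K ≈ 0.750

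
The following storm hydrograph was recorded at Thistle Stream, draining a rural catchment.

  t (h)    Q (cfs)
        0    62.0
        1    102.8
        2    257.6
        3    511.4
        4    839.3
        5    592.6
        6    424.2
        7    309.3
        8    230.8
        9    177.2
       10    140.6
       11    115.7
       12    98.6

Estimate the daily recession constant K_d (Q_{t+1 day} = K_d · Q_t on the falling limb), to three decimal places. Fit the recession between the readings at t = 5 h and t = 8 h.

K_d ≈ 0.001

Between t = 5 h and t = 8 h the flow falls from 592.6 to 230.8 cfs over 3×1 h = 3 h.
Per-interval ratio K = (230.8/592.6)^(1/3) = 0.7303; K_d = K^(24/1) = 0.001.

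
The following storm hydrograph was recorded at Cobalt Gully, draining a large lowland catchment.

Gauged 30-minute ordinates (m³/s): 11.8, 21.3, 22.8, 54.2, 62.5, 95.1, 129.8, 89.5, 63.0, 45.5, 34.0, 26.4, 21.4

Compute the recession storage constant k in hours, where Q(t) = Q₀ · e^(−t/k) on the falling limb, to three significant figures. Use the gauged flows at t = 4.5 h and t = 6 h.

k ≈ 1.99 h

On the falling limb, Q drops from 45.5 to 21.4 m³/s between t = 4.5 h and t = 6 h (Δt = 1.5 h).
k = −Δt / ln(Q₂/Q₁) = −1.5 / ln(21.4/45.5) = 1.99 h.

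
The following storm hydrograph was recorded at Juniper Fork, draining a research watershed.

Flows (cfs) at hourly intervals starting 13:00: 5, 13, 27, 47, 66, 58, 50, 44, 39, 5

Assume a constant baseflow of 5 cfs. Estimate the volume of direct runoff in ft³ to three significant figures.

V ≈ 1.09 × 10^6 ft³

Direct-runoff ordinates (Q − Q_b): 0.0, 8.0, 22.0, 42.0, 61.0, 53.0, 45.0, 39.0, 34.0, 0.0 cfs.
ΣQ_DR = 304.0 cfs.
With Δt = 1 h = 3600 s, V = ΣQ_DR · Δt = 304.0 × 3600 = 1.09 × 10^6 ft³.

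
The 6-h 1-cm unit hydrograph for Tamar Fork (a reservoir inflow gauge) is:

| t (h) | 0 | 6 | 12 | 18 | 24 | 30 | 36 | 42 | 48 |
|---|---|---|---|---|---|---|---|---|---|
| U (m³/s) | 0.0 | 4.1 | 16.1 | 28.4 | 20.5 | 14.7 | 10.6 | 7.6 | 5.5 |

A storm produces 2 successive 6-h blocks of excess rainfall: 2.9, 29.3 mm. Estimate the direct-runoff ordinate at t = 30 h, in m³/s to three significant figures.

By discrete convolution, Q_j = Σ (P_i / 10 mm) · U_{j−i}.
At t = 30 h (j=5): Q = (2.9/10)·14.7 + (29.3/10)·20.5 = 64.3 m³/s.

Q ≈ 64.3 m³/s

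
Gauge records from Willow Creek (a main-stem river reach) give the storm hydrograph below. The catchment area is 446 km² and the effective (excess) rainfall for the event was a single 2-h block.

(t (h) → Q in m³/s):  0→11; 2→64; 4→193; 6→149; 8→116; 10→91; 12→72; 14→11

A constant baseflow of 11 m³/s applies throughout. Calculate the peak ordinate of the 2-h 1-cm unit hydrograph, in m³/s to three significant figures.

Direct runoff: 0.0, 53.0, 182.0, 138.0, 105.0, 80.0, 61.0, 0.0 m³/s; ΣQ_DR = 619.0 m³/s, peak = 182.0 m³/s.
Runoff depth d = ΣQ_DR·Δt / A = 619.0 × 7200 / (446 km²) = 9.993 mm.
The 1-cm UH is the DRH scaled by (10 mm)/d, so U_p = 182.0 × 10/9.993 = 182 m³/s.

U_p ≈ 182 m³/s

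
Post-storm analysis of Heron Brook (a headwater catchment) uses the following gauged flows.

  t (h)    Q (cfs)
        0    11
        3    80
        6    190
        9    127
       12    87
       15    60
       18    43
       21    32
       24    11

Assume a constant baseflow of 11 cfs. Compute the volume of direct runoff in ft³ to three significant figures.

Direct-runoff ordinates (Q − Q_b): 0.0, 69.0, 179.0, 116.0, 76.0, 49.0, 32.0, 21.0, 0.0 cfs.
ΣQ_DR = 542.0 cfs.
With Δt = 3 h = 10800 s, V = ΣQ_DR · Δt = 542.0 × 10800 = 5.85 × 10^6 ft³.

V ≈ 5.85 × 10^6 ft³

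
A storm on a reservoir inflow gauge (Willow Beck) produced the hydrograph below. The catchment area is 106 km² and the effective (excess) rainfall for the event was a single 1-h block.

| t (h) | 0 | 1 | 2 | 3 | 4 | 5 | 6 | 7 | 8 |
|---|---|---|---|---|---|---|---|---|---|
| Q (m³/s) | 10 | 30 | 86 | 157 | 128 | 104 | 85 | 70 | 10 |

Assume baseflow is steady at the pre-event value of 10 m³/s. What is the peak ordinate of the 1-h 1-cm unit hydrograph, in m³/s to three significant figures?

Direct runoff: 0.0, 20.0, 76.0, 147.0, 118.0, 94.0, 75.0, 60.0, 0.0 m³/s; ΣQ_DR = 590.0 m³/s, peak = 147.0 m³/s.
Runoff depth d = ΣQ_DR·Δt / A = 590.0 × 3600 / (106 km²) = 20.04 mm.
The 1-cm UH is the DRH scaled by (10 mm)/d, so U_p = 147.0 × 10/20.04 = 73.4 m³/s.

U_p ≈ 73.4 m³/s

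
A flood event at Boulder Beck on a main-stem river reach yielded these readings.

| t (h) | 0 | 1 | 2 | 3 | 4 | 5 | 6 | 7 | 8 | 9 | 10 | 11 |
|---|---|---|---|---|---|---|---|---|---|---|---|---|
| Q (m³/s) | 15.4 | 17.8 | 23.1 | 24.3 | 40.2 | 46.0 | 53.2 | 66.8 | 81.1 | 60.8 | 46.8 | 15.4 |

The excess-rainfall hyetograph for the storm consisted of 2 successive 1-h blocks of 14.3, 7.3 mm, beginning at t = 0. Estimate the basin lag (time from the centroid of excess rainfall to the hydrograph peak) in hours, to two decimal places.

Centroid of excess rainfall: t_c = Σ P_i·t̄_i / ΣP_i = 0.8380 h (block centres at 0.5, 1.5 h).
Hydrograph peak occurs at t = 8 h, so basin lag t_L = 8 − 0.8380 = 7.16 h.

t_L ≈ 7.16 h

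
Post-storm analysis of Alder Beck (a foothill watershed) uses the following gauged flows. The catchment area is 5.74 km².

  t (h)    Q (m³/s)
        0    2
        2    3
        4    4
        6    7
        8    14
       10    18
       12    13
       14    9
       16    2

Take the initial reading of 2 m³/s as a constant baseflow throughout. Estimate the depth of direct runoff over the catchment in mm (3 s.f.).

Direct runoff: 0.0, 1.0, 2.0, 5.0, 12.0, 16.0, 11.0, 7.0, 0.0 m³/s; ΣQ_DR = 54.00 m³/s.
V = ΣQ_DR · Δt = 54.00 × 7200 s = 3.888 × 10^5 m³.
Over A = 5.74 km², depth = V / A = 67.7 mm.

d ≈ 67.7 mm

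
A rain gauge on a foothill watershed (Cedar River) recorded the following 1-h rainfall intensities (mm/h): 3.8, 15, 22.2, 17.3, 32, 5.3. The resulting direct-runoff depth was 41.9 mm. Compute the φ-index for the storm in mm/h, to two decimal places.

Only the 4 blocks with intensity above φ contribute runoff: 15, 22.2, 17.3, 32 mm/h.
Σ(I−φ)·Δt = d  ⇒  (15+22.2+17.3+32 − 4φ)·1 = 41.9
φ = (86.50 − 41.9/1) / 4 = 11.15 mm/h.

φ ≈ 11.15 mm/h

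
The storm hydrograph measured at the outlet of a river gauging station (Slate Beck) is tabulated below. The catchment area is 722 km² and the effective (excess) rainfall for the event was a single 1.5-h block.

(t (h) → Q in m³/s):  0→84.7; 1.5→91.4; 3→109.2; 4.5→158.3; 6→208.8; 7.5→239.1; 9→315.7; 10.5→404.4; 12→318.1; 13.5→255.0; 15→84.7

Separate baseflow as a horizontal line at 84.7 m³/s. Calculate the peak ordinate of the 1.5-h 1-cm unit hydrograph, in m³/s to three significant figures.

Direct runoff: 0.0, 6.7, 24.5, 73.6, 124.1, 154.4, 231.0, 319.7, 233.4, 170.3, 0.0 m³/s; ΣQ_DR = 1338 m³/s, peak = 319.7 m³/s.
Runoff depth d = ΣQ_DR·Δt / A = 1338 × 5400 / (722 km²) = 10.00 mm.
The 1-cm UH is the DRH scaled by (10 mm)/d, so U_p = 319.7 × 10/10.00 = 320 m³/s.

U_p ≈ 320 m³/s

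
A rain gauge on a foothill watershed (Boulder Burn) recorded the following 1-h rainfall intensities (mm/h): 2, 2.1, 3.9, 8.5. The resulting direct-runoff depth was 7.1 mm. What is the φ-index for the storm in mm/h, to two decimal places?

φ ≈ 2.65 mm/h

Only the 2 blocks with intensity above φ contribute runoff: 3.9, 8.5 mm/h.
Σ(I−φ)·Δt = d  ⇒  (3.9+8.5 − 2φ)·1 = 7.1
φ = (12.40 − 7.1/1) / 2 = 2.65 mm/h.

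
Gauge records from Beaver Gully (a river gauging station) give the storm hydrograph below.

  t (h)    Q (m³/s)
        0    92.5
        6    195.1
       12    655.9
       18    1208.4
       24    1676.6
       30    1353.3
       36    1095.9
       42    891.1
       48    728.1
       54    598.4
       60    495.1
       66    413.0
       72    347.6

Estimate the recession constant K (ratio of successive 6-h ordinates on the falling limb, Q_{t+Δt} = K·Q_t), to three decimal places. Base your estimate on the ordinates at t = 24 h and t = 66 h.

Using the recession-limb readings at t = 24 h and t = 66 h: Q falls from 1676.6 to 413.0 m³/s over 7 intervals.
K = (Q₂/Q₁)^(1/7) = (413.0/1676.6)^(1/7) = 0.819.

K ≈ 0.819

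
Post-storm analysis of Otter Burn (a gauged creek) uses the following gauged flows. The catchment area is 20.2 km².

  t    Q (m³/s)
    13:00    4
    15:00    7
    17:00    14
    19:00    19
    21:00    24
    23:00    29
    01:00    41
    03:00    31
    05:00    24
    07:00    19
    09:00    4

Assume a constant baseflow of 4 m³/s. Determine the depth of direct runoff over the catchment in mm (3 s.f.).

d ≈ 61.3 mm

Direct runoff: 0.0, 3.0, 10.0, 15.0, 20.0, 25.0, 37.0, 27.0, 20.0, 15.0, 0.0 m³/s; ΣQ_DR = 172.0 m³/s.
V = ΣQ_DR · Δt = 172.0 × 7200 s = 1.238 × 10^6 m³.
Over A = 20.2 km², depth = V / A = 61.3 mm.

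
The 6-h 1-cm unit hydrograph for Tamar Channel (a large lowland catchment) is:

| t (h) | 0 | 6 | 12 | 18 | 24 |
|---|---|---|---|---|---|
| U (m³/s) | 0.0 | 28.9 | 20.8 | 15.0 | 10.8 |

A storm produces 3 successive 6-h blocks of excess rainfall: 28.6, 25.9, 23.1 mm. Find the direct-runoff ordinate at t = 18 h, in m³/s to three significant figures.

Q ≈ 164 m³/s

By discrete convolution, Q_j = Σ (P_i / 10 mm) · U_{j−i}.
At t = 18 h (j=3): Q = (28.6/10)·15.0 + (25.9/10)·20.8 + (23.1/10)·28.9 = 164 m³/s.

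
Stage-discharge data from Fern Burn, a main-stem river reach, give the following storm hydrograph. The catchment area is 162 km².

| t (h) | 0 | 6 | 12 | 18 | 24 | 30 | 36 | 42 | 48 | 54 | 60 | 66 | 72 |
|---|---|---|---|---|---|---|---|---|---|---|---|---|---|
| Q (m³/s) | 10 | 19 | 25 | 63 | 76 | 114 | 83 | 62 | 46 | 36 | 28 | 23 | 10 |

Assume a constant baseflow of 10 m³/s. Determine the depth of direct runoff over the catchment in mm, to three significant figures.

d ≈ 62.0 mm

Direct runoff: 0.0, 9.0, 15.0, 53.0, 66.0, 104.0, 73.0, 52.0, 36.0, 26.0, 18.0, 13.0, 0.0 m³/s; ΣQ_DR = 465.0 m³/s.
V = ΣQ_DR · Δt = 465.0 × 21600 s = 1.004 × 10^7 m³.
Over A = 162 km², depth = V / A = 62.0 mm.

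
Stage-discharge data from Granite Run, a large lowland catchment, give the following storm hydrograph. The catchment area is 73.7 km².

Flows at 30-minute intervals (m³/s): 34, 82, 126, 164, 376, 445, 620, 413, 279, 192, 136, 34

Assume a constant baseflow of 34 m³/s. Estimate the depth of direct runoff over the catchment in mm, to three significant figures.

Direct runoff: 0.0, 48.0, 92.0, 130.0, 342.0, 411.0, 586.0, 379.0, 245.0, 158.0, 102.0, 0.0 m³/s; ΣQ_DR = 2493 m³/s.
V = ΣQ_DR · Δt = 2493 × 1800 s = 4.487 × 10^6 m³.
Over A = 73.7 km², depth = V / A = 60.9 mm.

d ≈ 60.9 mm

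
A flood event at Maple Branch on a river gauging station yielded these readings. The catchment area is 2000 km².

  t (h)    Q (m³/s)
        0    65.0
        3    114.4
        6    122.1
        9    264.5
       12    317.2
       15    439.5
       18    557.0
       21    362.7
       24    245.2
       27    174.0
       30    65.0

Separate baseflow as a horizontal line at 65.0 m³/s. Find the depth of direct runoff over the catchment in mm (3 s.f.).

Direct runoff: 0.0, 49.4, 57.1, 199.5, 252.2, 374.5, 492.0, 297.7, 180.2, 109.0, 0.0 m³/s; ΣQ_DR = 2012 m³/s.
V = ΣQ_DR · Δt = 2012 × 10800 s = 2.173 × 10^7 m³.
Over A = 2000 km², depth = V / A = 10.9 mm.

d ≈ 10.9 mm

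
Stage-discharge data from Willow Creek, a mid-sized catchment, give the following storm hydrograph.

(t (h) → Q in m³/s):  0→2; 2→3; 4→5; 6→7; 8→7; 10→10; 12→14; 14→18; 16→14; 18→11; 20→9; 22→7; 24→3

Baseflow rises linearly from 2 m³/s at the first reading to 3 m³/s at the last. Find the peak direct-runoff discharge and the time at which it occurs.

Subtracting baseflow gives direct-runoff ordinates: 0.00, 0.92, 2.83, 4.75, 4.67, 7.58, 11.50, 15.42, 11.33, 8.25, 6.17, 4.08, 0.00 m³/s.
The maximum is 15.42 m³/s, occurring at the reading for t = 14 h.

Q_p = 15.42 m³/s at t = 14 h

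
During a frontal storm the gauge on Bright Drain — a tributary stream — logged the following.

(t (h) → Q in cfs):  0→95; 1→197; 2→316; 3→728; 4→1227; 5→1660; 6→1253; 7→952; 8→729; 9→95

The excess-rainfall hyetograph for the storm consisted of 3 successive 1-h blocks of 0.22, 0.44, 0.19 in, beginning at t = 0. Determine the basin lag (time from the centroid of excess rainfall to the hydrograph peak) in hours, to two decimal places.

Centroid of excess rainfall: t_c = Σ P_i·t̄_i / ΣP_i = 1.4647 h (block centres at 0.5, 1.5, 2.5 h).
Hydrograph peak occurs at t = 5 h, so basin lag t_L = 5 − 1.4647 = 3.54 h.

t_L ≈ 3.54 h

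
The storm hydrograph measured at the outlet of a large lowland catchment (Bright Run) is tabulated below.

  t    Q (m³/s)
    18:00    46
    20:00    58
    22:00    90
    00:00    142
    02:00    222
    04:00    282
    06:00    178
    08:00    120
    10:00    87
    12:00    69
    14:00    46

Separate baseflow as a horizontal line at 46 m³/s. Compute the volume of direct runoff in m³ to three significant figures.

Direct-runoff ordinates (Q − Q_b): 0.0, 12.0, 44.0, 96.0, 176.0, 236.0, 132.0, 74.0, 41.0, 23.0, 0.0 m³/s.
ΣQ_DR = 834.0 m³/s.
With Δt = 2 h = 7200 s, V = ΣQ_DR · Δt = 834.0 × 7200 = 6.00 × 10^6 m³.

V ≈ 6.00 × 10^6 m³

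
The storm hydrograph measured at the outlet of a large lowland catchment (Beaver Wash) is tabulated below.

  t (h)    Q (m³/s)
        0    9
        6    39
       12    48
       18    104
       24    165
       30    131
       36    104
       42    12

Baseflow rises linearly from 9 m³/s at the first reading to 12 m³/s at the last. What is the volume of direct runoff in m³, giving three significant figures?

Direct-runoff ordinates (Q − Q_b): 0.00, 29.57, 38.14, 93.71, 154.29, 119.86, 92.43, 0.00 m³/s.
ΣQ_DR = 528.0 m³/s.
With Δt = 6 h = 21600 s, V = ΣQ_DR · Δt = 528.0 × 21600 = 1.14 × 10^7 m³.

V ≈ 1.14 × 10^7 m³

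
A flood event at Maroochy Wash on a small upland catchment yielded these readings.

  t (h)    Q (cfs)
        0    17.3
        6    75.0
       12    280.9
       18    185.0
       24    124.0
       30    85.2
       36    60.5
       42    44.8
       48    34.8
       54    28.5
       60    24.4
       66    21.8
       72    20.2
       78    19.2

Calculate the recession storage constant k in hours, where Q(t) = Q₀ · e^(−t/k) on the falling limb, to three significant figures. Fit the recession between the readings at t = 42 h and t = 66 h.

On the falling limb, Q drops from 44.8 to 21.8 cfs between t = 42 h and t = 66 h (Δt = 24 h).
k = −Δt / ln(Q₂/Q₁) = −24 / ln(21.8/44.8) = 33.3 h.

k ≈ 33.3 h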